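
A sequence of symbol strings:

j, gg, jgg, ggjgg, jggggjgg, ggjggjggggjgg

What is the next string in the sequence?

From term 3 onward, concatenate the second-to-last term with the last: j·gg = jgg, gg·jgg = ggjgg, …
The next term joins jggggjgg and ggjggjggggjgg.

jggggjggggjggjggggjgg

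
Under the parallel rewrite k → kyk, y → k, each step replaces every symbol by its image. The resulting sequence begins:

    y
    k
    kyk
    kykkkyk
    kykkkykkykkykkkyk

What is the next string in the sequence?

Applying the rule to each of the 17 symbols of kykkkykkykkykkkyk gives the pieces kyk k kyk kyk kyk k kyk kyk k kyk kyk k kyk kyk kyk k kyk, which concatenate to the answer.

kykkkykkykkykkkykkykkkykkykkkykkykkykkkyk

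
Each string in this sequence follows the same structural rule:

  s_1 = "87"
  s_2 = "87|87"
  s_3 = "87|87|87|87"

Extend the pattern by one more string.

87|87|87|87|87|87|87|87

Each string is two copies of the previous one joined by '|'.
So the next term is two copies of 87|87|87|87 with '|' between the halves.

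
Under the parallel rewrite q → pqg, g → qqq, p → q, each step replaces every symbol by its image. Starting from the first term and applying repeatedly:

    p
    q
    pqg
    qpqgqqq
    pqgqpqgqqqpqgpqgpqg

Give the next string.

Replace each of the 19 characters of pqgqpqgqqqpqgpqgpqg in place — q pqg qqq pqg q pqg qqq pqg pqg pqg q pqg qqq q pqg qqq q pqg qqq — and concatenate.

qpqgqqqpqgqpqgqqqpqgpqgpqgqpqgqqqqpqgqqqqpqgqqq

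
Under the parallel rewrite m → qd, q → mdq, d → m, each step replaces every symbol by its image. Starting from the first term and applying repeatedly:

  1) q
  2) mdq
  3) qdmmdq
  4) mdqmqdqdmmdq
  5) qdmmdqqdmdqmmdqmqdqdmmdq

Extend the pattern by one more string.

φ(qdmmdqqdmdqmmdqmqdqdmmdq) expands symbol-by-symbol to mdq m qd qd m mdq mdq m qd m mdq qd qd m mdq qd mdq m mdq m qd qd m mdq; joining the 24 pieces gives the next term.

mdqmqdqdmmdqmdqmqdmmdqqdqdmmdqqdmdqmmdqmqdqdmmdq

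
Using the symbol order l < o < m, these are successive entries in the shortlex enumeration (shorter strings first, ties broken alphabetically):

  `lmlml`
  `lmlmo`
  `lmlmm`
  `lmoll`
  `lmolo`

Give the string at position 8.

Continuing the enumeration 3 steps past lmolo: lmolo → lmolm → lmool → (answer).

lmooo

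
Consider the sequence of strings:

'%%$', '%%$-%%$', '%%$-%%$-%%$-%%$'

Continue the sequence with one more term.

Each string is two copies of the previous one joined by '-'.
Doubling %%$-%%$-%%$-%%$ with '-' between the halves:

%%$-%%$-%%$-%%$-%%$-%%$-%%$-%%$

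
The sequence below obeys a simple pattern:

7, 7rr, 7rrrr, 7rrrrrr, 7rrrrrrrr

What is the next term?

Each term is the previous one with rr appended.
Applying this once more to 7rrrrrrrr:

7rrrrrrrrrr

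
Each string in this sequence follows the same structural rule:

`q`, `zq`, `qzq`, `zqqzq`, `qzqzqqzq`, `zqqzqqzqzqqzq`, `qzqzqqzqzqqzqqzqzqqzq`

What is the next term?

This is a Fibonacci-style word recurrence s(k) = s(k−2)·s(k−1): e.g. q·zq = qzq.
Continuing: zqqzqqzqzqqzq · qzqzqqzqzqqzqqzqzqqzq gives term 8.

zqqzqqzqzqqzqqzqzqqzqzqqzqqzqzqqzq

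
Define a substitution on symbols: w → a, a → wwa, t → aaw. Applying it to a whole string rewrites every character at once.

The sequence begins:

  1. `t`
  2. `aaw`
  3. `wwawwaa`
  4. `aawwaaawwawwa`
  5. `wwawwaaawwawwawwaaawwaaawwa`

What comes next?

Rewriting the 27 symbols of wwawwaaawwawwawwaaawwaaawwa one by one yields a a wwa a a wwa wwa wwa a a wwa a a wwa a a wwa wwa wwa a a wwa wwa wwa a a wwa; concatenated:

aawwaaawwawwawwaaawwaaawwaaawwawwawwaaawwawwawwaaawwa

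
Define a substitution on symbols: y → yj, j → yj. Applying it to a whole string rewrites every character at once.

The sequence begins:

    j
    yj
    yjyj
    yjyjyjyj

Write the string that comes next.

yjyjyjyjyjyjyjyj

Rewriting each symbol of yjyjyjyj: y→yj, j→yj, y→yj, j→yj, y→yj, j→yj, y→yj, j→yj, which concatenates to yj yj yj yj yj yj yj yj.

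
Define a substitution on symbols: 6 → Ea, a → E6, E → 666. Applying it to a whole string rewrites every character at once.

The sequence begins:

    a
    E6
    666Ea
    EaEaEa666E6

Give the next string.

666E6666E6666E6EaEaEa666Ea

Apply φ to EaEaEa666E6 symbol by symbol: E→666, a→E6, E→666, a→E6, E→666, a→E6, 6→Ea, 6→Ea, 6→Ea, E→666, 6→Ea; joined: 666 E6 666 E6 666 E6 Ea Ea Ea 666 Ea.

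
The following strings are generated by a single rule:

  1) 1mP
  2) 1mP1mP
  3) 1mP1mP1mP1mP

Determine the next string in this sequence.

1mP1mP1mP1mP1mP1mP1mP1mP

Each string is two copies of the previous one concatenated.
One more doubling of 1mP1mP1mP1mP gives the answer.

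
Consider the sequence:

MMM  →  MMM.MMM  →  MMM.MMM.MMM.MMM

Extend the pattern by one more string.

Each string is two copies of the previous one joined by '.'.
So the next term is two copies of MMM.MMM.MMM.MMM with '.' between the halves.

MMM.MMM.MMM.MMM.MMM.MMM.MMM.MMM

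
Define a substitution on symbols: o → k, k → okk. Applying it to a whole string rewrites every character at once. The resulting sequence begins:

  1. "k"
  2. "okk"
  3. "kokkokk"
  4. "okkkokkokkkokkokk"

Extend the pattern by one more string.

kokkokkokkkokkokkkokkokkokkkokkokkkokkokk

Applying the rule to each of the 17 symbols of okkkokkokkkokkokk gives the pieces k okk okk okk k okk okk k okk okk okk k okk okk k okk okk, which concatenate to the answer.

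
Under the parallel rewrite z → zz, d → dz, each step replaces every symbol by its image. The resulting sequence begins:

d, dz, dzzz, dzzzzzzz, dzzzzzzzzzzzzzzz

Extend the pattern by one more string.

Rewriting the 16 symbols of dzzzzzzzzzzzzzzz one by one yields dz zz zz zz zz zz zz zz zz zz zz zz zz zz zz zz; concatenated:

dzzzzzzzzzzzzzzzzzzzzzzzzzzzzzzz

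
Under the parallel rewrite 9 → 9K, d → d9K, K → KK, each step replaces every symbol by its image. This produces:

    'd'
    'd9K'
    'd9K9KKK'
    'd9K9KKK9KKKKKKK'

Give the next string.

Applying the rule to each of the 15 symbols of d9K9KKK9KKKKKKK gives the pieces d9K 9K KK 9K KK KK KK 9K KK KK KK KK KK KK KK, which concatenate to the answer.

d9K9KKK9KKKKKKK9KKKKKKKKKKKKKKK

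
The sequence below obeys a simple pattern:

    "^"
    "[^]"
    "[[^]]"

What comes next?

s(k+1) = [·s(k)·], so each term gains [ as a prefix and ] as a suffix.
One more step from [[^]] gives the answer.

[[[^]]]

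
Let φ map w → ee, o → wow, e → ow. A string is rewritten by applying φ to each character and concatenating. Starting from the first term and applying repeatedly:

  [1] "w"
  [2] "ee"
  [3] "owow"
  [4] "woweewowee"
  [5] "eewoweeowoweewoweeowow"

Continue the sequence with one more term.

Applying the rule to each of the 22 symbols of eewoweeowoweewoweeowow gives the pieces ow ow ee wow ee ow ow wow ee wow ee ow ow ee wow ee ow ow wow ee wow ee, which concatenate to the answer.

owoweewoweeowowwoweewoweeowoweewoweeowowwoweewowee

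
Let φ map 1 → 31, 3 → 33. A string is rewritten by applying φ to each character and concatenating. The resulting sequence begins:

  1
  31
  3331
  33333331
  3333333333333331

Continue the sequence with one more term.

Applying the rule to each of the 16 symbols of 3333333333333331 gives the pieces 33 33 33 33 33 33 33 33 33 33 33 33 33 33 33 31, which concatenate to the answer.

33333333333333333333333333333331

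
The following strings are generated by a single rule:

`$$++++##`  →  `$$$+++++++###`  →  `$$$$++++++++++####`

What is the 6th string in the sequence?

$$$$$$$+++++++++++++++++++#######

The n-th term is n+1 $'s then 3n+1 +'s then n+1 #'s (n = 1, 2, …).
At n = 6 the blocks have lengths 7, 19, 7.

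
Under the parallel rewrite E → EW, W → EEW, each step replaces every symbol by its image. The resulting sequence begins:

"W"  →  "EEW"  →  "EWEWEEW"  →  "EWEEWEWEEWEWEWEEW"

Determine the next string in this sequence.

Applying the rule to each of the 17 symbols of EWEEWEWEEWEWEWEEW gives the pieces EW EEW EW EW EEW EW EEW EW EW EEW EW EEW EW EEW EW EW EEW, which concatenate to the answer.

EWEEWEWEWEEWEWEEWEWEWEEWEWEEWEWEEWEWEWEEW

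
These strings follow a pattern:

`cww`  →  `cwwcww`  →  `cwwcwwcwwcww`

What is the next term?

cwwcwwcwwcwwcwwcwwcwwcww

Every step duplicates the string.
So the next term is two copies of cwwcwwcwwcww.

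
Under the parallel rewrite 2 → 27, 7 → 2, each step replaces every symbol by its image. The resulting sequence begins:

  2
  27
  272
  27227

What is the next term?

Expanding 27227: 2→27, 7→2, 2→27, 2→27, 7→2. Concatenated: 27 2 27 27 2.

27227272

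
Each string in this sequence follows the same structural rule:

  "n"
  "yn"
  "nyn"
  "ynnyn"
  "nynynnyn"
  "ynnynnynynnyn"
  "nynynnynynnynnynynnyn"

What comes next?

This is a Fibonacci-style word recurrence s(k) = s(k−2)·s(k−1): e.g. n·yn = nyn.
So term 8 is ynnynnynynnyn·nynynnynynnynnynynnyn.

ynnynnynynnynnynynnynynnynnynynnyn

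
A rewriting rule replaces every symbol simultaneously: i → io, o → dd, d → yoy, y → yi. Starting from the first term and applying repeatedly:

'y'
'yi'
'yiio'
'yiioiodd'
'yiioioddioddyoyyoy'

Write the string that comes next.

φ(yiioioddioddyoyyoy) expands symbol-by-symbol to yi io io dd io dd yoy yoy io dd yoy yoy yi dd yi yi dd yi; joining the 18 pieces gives the next term.

yiioioddioddyoyyoyioddyoyyoyyiddyiyiddyi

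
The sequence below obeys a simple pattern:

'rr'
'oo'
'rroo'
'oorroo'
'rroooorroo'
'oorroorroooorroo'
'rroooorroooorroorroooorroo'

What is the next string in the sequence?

Each term (from the third on) is the two preceding terms concatenated in order: term 3 = rr·oo = rroo.
The next term joins oorroorroooorroo and rroooorroooorroorroooorroo.

oorroorroooorroorroooorroooorroorroooorroo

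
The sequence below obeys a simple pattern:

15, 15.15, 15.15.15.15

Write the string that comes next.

Each string is two copies of the previous one joined by '.'.
Doubling 15.15.15.15 with '.' between the halves:

15.15.15.15.15.15.15.15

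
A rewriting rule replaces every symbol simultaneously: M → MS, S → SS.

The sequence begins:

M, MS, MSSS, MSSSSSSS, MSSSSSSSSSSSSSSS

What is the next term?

Replace each of the 16 characters of MSSSSSSSSSSSSSSS in place — MS SS SS SS SS SS SS SS SS SS SS SS SS SS SS SS — and concatenate.

MSSSSSSSSSSSSSSSSSSSSSSSSSSSSSSS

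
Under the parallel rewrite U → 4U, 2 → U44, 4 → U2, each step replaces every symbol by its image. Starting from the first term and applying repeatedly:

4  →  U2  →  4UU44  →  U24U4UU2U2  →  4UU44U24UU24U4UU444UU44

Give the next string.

φ(4UU44U24UU24U4UU444UU44) expands symbol-by-symbol to U2 4U 4U U2 U2 4U U44 U2 4U 4U U44 U2 4U U2 4U 4U U2 U2 U2 4U 4U U2 U2; joining the 23 pieces gives the next term.

U24U4UU2U24UU44U24U4UU44U24UU24U4UU2U2U24U4UU2U2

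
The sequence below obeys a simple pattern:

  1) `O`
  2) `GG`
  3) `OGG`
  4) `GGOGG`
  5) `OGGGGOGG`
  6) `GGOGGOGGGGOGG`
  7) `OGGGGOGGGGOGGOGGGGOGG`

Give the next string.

GGOGGOGGGGOGGOGGGGOGGGGOGGOGGGGOGG

This is a Fibonacci-style word recurrence s(k) = s(k−2)·s(k−1): e.g. O·GG = OGG.
So term 8 is GGOGGOGGGGOGG·OGGGGOGGGGOGGOGGGGOGG.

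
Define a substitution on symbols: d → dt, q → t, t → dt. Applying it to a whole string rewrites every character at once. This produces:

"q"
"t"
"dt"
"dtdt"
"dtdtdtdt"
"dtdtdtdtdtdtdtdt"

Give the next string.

dtdtdtdtdtdtdtdtdtdtdtdtdtdtdtdt

φ(dtdtdtdtdtdtdtdt) expands symbol-by-symbol to dt dt dt dt dt dt dt dt dt dt dt dt dt dt dt dt; joining the 16 pieces gives the next term.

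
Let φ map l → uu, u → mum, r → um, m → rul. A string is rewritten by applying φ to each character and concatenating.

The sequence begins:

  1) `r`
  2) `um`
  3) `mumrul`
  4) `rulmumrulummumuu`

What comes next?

φ(rulmumrulummumuu) expands symbol-by-symbol to um mum uu rul mum rul um mum uu mum rul rul mum rul mum mum; joining the 16 pieces gives the next term.

ummumuurulmumrulummumuumumrulrulmumrulmummum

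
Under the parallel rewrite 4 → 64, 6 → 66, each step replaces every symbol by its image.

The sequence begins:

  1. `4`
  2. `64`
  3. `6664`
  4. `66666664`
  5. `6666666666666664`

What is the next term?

Applying the rule to each of the 16 symbols of 6666666666666664 gives the pieces 66 66 66 66 66 66 66 66 66 66 66 66 66 66 66 64, which concatenate to the answer.

66666666666666666666666666666664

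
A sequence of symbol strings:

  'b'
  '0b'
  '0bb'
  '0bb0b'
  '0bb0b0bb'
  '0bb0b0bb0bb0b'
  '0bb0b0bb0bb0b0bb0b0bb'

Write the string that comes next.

0bb0b0bb0bb0b0bb0b0bb0bb0b0bb0bb0b

Each term (from the third on) is the previous term followed by the one before it: term 3 = 0b·b = 0bb.
Continuing: 0bb0b0bb0bb0b0bb0b0bb · 0bb0b0bb0bb0b gives term 8.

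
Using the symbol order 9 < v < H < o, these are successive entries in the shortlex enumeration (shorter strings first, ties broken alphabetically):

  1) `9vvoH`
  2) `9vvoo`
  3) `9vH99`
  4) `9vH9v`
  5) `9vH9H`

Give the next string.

Find the rightmost character of 9vH9H below o, bump it to the next letter, and reset everything to its right to 9.

9vH9o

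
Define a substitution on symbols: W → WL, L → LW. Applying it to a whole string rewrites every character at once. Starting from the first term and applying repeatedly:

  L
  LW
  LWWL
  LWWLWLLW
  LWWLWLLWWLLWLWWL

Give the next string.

Applying the rule to each of the 16 symbols of LWWLWLLWWLLWLWWL gives the pieces LW WL WL LW WL LW LW WL WL LW LW WL LW WL WL LW, which concatenate to the answer.

LWWLWLLWWLLWLWWLWLLWLWWLLWWLWLLW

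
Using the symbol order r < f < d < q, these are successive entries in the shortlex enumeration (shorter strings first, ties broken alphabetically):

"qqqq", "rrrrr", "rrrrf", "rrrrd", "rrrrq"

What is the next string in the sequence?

Treat rrrrq as a base-4 numeral over the given alphabet and add one, carrying through any trailing q's.

rrrfr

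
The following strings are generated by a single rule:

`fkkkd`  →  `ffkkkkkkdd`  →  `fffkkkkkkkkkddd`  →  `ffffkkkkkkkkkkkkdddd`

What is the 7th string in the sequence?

Reading off run lengths: f runs 1, 2, 3, 4; k runs 3, 6, 9, 12; d runs 1, 2, 3, 4 — each is linear in n (n = 1, 2, …).
Setting n = 7 gives 7, 21, 7 characters in each block.

fffffffkkkkkkkkkkkkkkkkkkkkkddddddd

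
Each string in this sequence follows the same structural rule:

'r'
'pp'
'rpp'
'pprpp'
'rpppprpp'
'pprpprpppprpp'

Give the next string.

rpppprpppprpprpppprpp

Each term (from the third on) is the two preceding terms concatenated in order: term 3 = r·pp = rpp.
So term 7 is rpppprpp·pprpprpppprpp.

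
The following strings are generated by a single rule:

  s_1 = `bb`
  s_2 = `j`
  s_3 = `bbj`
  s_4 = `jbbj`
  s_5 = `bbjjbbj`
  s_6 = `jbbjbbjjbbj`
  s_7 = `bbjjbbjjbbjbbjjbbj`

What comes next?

Each term (from the third on) is the two preceding terms concatenated in order: term 3 = bb·j = bbj.
So term 8 is jbbjbbjjbbj·bbjjbbjjbbjbbjjbbj.

jbbjbbjjbbjbbjjbbjjbbjbbjjbbj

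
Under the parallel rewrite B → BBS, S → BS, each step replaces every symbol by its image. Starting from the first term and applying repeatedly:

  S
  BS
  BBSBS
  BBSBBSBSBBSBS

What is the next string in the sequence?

Replace each of the 13 characters of BBSBBSBSBBSBS in place — BBS BBS BS BBS BBS BS BBS BS BBS BBS BS BBS BS — and concatenate.

BBSBBSBSBBSBBSBSBBSBSBBSBBSBSBBSBS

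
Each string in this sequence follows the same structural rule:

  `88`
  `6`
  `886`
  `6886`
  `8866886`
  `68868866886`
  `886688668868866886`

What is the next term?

Each term (from the third on) is the two preceding terms concatenated in order: term 3 = 88·6 = 886.
The next term joins 68868866886 and 886688668868866886.

68868866886886688668868866886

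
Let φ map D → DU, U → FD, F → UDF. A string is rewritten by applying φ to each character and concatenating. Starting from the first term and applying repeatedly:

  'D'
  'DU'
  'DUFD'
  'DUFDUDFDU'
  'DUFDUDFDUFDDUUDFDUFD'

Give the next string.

DUFDUDFDUFDDUUDFDUFDUDFDUDUFDFDDUUDFDUFDUDFDU

Replace each of the 20 characters of DUFDUDFDUFDDUUDFDUFD in place — DU FD UDF DU FD DU UDF DU FD UDF DU DU FD FD DU UDF DU FD UDF DU — and concatenate.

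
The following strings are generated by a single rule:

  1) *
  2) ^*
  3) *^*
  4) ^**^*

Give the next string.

*^*^**^*

This is a Fibonacci-style word recurrence s(k) = s(k−2)·s(k−1): e.g. *·^* = *^*.
Continuing: *^* · ^**^* gives term 5.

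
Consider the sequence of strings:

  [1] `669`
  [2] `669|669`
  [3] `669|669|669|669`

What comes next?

Every step duplicates the string with '|' between the halves.
Doubling 669|669|669|669 with '|' between the halves:

669|669|669|669|669|669|669|669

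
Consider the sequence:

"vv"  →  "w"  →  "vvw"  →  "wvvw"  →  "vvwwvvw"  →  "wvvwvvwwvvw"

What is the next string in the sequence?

This is a Fibonacci-style word recurrence s(k) = s(k−2)·s(k−1): e.g. vv·w = vvw.
Continuing: vvwwvvw · wvvwvvwwvvw gives term 7.

vvwwvvwwvvwvvwwvvw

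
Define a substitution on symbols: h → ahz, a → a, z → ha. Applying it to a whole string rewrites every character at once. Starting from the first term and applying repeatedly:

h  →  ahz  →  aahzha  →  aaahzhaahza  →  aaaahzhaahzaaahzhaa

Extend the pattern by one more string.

φ(aaaahzhaahzaaahzhaa) expands symbol-by-symbol to a a a a ahz ha ahz a a ahz ha a a a ahz ha ahz a a; joining the 19 pieces gives the next term.

aaaaahzhaahzaaahzhaaaaahzhaahzaa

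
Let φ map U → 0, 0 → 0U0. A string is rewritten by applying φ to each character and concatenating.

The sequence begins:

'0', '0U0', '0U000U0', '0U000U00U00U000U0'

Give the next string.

Rewriting the 17 symbols of 0U000U00U00U000U0 one by one yields 0U0 0 0U0 0U0 0U0 0 0U0 0U0 0 0U0 0U0 0 0U0 0U0 0U0 0 0U0; concatenated:

0U000U00U00U000U00U000U00U000U00U00U000U0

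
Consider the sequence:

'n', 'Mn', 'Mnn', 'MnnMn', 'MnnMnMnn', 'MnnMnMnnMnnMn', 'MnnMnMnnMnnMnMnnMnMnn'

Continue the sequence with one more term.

This is a Fibonacci-style word recurrence s(k) = s(k−1)·s(k−2): e.g. Mn·n = Mnn.
Continuing: MnnMnMnnMnnMnMnnMnMnn · MnnMnMnnMnnMn gives term 8.

MnnMnMnnMnnMnMnnMnMnnMnnMnMnnMnnMn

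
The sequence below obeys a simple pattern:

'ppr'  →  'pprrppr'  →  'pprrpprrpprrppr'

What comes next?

pprrpprrpprrpprrpprrpprrpprrppr

Every step duplicates the string with 'r' between the halves.
So the next term is two copies of pprrpprrpprrppr with 'r' between the halves.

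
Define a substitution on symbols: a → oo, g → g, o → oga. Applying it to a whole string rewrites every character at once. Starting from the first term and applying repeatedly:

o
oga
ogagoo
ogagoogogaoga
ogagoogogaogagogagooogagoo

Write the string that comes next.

Applying the rule to each of the 26 symbols of ogagoogogaogagogagooogagoo gives the pieces oga g oo g oga oga g oga g oo oga g oo g oga g oo g oga oga oga g oo g oga oga, which concatenate to the answer.

ogagoogogaogagogagooogagoogogagoogogaogaogagoogogaoga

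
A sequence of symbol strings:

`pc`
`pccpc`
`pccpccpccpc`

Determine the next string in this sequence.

Every step duplicates the string with 'c' between the halves.
Doubling pccpccpccpc with 'c' between the halves:

pccpccpccpccpccpccpccpc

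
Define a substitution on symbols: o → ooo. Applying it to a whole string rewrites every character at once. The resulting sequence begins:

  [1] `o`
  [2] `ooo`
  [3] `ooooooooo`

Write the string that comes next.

ooooooooooooooooooooooooooo

Expanding ooooooooo: o→ooo, o→ooo, o→ooo, o→ooo, o→ooo, o→ooo, o→ooo, o→ooo, o→ooo. Concatenated: ooo ooo ooo ooo ooo ooo ooo ooo ooo.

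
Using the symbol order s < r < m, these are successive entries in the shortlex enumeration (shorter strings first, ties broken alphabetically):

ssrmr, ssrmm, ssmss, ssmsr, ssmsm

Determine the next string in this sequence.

Find the rightmost character of ssmsm below m, bump it to the next letter, and reset everything to its right to s.

ssmrs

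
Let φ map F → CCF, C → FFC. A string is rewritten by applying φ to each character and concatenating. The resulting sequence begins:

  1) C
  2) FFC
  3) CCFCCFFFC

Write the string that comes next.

Apply φ to CCFCCFFFC symbol by symbol: C→FFC, C→FFC, F→CCF, C→FFC, C→FFC, F→CCF, F→CCF, F→CCF, C→FFC; joined: FFC FFC CCF FFC FFC CCF CCF CCF FFC.

FFCFFCCCFFFCFFCCCFCCFCCFFFC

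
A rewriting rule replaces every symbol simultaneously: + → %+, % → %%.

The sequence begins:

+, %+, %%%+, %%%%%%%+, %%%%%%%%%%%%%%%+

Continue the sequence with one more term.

%%%%%%%%%%%%%%%%%%%%%%%%%%%%%%%+

Replace each of the 16 characters of %%%%%%%%%%%%%%%+ in place — %% %% %% %% %% %% %% %% %% %% %% %% %% %% %% %+ — and concatenate.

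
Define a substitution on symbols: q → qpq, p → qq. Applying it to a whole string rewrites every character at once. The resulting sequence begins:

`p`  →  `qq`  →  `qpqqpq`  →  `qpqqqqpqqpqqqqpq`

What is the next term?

qpqqqqpqqpqqpqqpqqqqpqqpqqqqpqqpqqpqqpqqqqpq

φ(qpqqqqpqqpqqqqpq) expands symbol-by-symbol to qpq qq qpq qpq qpq qpq qq qpq qpq qq qpq qpq qpq qpq qq qpq; joining the 16 pieces gives the next term.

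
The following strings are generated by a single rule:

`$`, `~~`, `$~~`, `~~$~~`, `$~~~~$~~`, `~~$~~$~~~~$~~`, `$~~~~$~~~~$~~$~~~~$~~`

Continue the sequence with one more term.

~~$~~$~~~~$~~$~~~~$~~~~$~~$~~~~$~~

Each term (from the third on) is the two preceding terms concatenated in order: term 3 = $·~~ = $~~.
The next term joins ~~$~~$~~~~$~~ and $~~~~$~~~~$~~$~~~~$~~.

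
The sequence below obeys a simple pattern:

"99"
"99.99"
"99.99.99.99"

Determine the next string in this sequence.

s(k+1) = s(k)·.·s(k) — each term doubles the last with '.' between the halves.
Doubling 99.99.99.99 with '.' between the halves:

99.99.99.99.99.99.99.99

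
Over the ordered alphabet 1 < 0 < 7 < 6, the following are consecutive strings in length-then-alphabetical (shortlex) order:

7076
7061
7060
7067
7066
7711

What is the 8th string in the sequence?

Stepping forward 2 times from 7711: 7711 → 7710, then the target.

7717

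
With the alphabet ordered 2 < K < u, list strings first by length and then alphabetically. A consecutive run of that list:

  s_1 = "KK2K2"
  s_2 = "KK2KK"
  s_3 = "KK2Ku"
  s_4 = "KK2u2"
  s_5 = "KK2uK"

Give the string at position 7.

KKK22

Continuing the enumeration 2 steps past KK2uK: KK2uK → KK2uu → (answer).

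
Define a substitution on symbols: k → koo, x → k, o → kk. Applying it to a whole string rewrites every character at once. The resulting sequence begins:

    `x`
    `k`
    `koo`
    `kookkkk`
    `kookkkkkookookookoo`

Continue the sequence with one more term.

Rewriting the 19 symbols of kookkkkkookookookoo one by one yields koo kk kk koo koo koo koo koo kk kk koo kk kk koo kk kk koo kk kk; concatenated:

kookkkkkookookookookookkkkkookkkkkookkkkkookkkk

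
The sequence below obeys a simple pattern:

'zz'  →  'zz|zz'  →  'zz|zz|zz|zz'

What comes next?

Every step duplicates the string with '|' between the halves.
Doubling zz|zz|zz|zz with '|' between the halves:

zz|zz|zz|zz|zz|zz|zz|zz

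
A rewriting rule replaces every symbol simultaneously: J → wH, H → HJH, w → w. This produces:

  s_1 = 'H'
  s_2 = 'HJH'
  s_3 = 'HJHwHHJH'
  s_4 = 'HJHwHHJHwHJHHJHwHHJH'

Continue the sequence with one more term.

Applying the rule to each of the 20 symbols of HJHwHHJHwHJHHJHwHHJH gives the pieces HJH wH HJH w HJH HJH wH HJH w HJH wH HJH HJH wH HJH w HJH HJH wH HJH, which concatenate to the answer.

HJHwHHJHwHJHHJHwHHJHwHJHwHHJHHJHwHHJHwHJHHJHwHHJH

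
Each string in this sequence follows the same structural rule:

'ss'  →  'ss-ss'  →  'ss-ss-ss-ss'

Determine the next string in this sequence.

ss-ss-ss-ss-ss-ss-ss-ss

Each string is two copies of the previous one joined by '-'.
One more doubling of ss-ss-ss-ss gives the answer.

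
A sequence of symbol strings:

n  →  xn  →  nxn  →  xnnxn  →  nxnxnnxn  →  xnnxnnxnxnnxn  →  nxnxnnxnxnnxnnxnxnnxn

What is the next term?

xnnxnnxnxnnxnnxnxnnxnxnnxnnxnxnnxn

Each term (from the third on) is the two preceding terms concatenated in order: term 3 = n·xn = nxn.
Continuing: xnnxnnxnxnnxn · nxnxnnxnxnnxnnxnxnnxn gives term 8.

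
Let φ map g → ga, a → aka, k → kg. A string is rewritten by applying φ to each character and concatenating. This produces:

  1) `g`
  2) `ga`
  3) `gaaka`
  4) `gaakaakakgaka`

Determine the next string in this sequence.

gaakaakakgakaakakgakakggaakakgaka

Replace each of the 13 characters of gaakaakakgaka in place — ga aka aka kg aka aka kg aka kg ga aka kg aka — and concatenate.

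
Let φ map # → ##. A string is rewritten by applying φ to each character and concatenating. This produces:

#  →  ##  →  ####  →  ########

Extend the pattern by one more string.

Apply φ to ######## symbol by symbol: #→##, #→##, #→##, #→##, #→##, #→##, #→##, #→##; joined: ## ## ## ## ## ## ## ##.

################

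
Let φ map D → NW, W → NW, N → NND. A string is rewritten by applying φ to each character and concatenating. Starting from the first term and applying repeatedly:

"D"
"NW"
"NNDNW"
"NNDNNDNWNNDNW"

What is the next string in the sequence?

NNDNNDNWNNDNNDNWNNDNWNNDNNDNWNNDNW

Replace each of the 13 characters of NNDNNDNWNNDNW in place — NND NND NW NND NND NW NND NW NND NND NW NND NW — and concatenate.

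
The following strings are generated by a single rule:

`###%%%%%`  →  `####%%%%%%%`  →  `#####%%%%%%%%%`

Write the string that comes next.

######%%%%%%%%%%%

Term n consists of n #'s, followed by 2n-1 %'s, where the shown terms are n = 3, 4, 5.
At n = 6 the blocks have lengths 6, 11.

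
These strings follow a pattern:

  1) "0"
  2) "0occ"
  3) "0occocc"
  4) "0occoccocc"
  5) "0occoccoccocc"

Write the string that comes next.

0occoccoccoccocc

The strings grow by a fixed suffix occ each time.
So the next term is 0occoccoccocc·occ.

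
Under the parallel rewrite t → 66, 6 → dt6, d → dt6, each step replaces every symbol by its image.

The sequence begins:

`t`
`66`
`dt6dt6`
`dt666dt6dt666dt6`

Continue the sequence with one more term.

dt666dt6dt6dt6dt666dt6dt666dt6dt6dt6dt666dt6

Applying the rule to each of the 16 symbols of dt666dt6dt666dt6 gives the pieces dt6 66 dt6 dt6 dt6 dt6 66 dt6 dt6 66 dt6 dt6 dt6 dt6 66 dt6, which concatenate to the answer.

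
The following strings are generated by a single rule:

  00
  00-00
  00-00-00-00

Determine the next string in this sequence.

Each string is two copies of the previous one joined by '-'.
Doubling 00-00-00-00 with '-' between the halves:

00-00-00-00-00-00-00-00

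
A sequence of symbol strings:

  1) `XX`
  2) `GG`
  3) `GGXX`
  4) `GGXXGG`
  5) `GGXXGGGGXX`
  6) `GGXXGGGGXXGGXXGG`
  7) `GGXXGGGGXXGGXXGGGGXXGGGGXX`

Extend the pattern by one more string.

This is a Fibonacci-style word recurrence s(k) = s(k−1)·s(k−2): e.g. GG·XX = GGXX.
Continuing: GGXXGGGGXXGGXXGGGGXXGGGGXX · GGXXGGGGXXGGXXGG gives term 8.

GGXXGGGGXXGGXXGGGGXXGGGGXXGGXXGGGGXXGGXXGG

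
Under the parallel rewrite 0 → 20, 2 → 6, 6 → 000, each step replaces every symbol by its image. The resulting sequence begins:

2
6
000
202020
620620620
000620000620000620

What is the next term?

φ(000620000620000620) expands symbol-by-symbol to 20 20 20 000 6 20 20 20 20 000 6 20 20 20 20 000 6 20; joining the 18 pieces gives the next term.

202020000620202020000620202020000620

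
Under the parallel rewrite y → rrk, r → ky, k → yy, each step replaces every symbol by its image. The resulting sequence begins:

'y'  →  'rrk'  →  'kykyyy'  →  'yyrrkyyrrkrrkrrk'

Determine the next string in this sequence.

Replace each of the 16 characters of yyrrkyyrrkrrkrrk in place — rrk rrk ky ky yy rrk rrk ky ky yy ky ky yy ky ky yy — and concatenate.

rrkrrkkykyyyrrkrrkkykyyykykyyykykyyy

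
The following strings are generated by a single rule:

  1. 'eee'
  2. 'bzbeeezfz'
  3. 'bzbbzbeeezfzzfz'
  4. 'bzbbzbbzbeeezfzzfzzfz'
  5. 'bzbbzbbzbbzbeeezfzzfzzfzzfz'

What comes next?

bzbbzbbzbbzbbzbeeezfzzfzzfzzfzzfz

Every step adds bzb to the front and zfz to the end of the previous string.
So the next term is bzb·bzbbzbbzbbzbeeezfzzfzzfzzfz·zfz.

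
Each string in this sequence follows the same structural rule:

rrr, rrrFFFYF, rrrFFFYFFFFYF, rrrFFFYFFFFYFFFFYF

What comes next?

The strings grow by a fixed suffix FFFYF each time.
Applying this once more to rrrFFFYFFFFYFFFFYF:

rrrFFFYFFFFYFFFFYFFFFYF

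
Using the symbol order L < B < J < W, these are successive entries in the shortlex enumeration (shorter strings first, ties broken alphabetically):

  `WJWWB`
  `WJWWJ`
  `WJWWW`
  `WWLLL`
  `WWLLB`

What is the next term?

WWLLJ

The successor of WWLLB increments the rightmost position that isn't already W and resets every position after it to L.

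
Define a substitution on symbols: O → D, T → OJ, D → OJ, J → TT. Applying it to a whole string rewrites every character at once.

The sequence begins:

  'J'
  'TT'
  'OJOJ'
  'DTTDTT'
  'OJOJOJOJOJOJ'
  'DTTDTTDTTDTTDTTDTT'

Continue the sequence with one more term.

OJOJOJOJOJOJOJOJOJOJOJOJOJOJOJOJOJOJ

Replace each of the 18 characters of DTTDTTDTTDTTDTTDTT in place — OJ OJ OJ OJ OJ OJ OJ OJ OJ OJ OJ OJ OJ OJ OJ OJ OJ OJ — and concatenate.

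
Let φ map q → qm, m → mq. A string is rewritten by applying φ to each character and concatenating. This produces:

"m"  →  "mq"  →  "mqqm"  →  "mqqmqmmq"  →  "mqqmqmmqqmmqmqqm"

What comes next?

Replace each of the 16 characters of mqqmqmmqqmmqmqqm in place — mq qm qm mq qm mq mq qm qm mq mq qm mq qm qm mq — and concatenate.

mqqmqmmqqmmqmqqmqmmqmqqmmqqmqmmq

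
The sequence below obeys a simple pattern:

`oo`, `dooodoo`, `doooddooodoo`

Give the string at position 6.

doooddoooddoooddoooddooodoo

Each term is the previous one with doood prepended.
From doooddooodoo, 3 further steps: doooddooodoo → doooddoooddooodoo → doooddoooddoooddooodoo → (answer).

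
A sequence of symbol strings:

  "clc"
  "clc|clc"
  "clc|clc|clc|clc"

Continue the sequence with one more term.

Each string is two copies of the previous one joined by '|'.
Doubling clc|clc|clc|clc with '|' between the halves:

clc|clc|clc|clc|clc|clc|clc|clc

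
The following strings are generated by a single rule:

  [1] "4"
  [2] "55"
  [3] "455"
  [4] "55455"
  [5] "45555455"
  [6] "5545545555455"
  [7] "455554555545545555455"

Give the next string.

5545545555455455554555545545555455

Each term (from the third on) is the two preceding terms concatenated in order: term 3 = 4·55 = 455.
The next term joins 5545545555455 and 455554555545545555455.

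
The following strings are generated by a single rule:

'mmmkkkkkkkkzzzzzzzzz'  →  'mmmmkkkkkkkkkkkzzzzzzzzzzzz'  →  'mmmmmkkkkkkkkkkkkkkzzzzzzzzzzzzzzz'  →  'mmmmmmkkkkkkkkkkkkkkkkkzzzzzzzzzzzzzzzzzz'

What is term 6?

mmmmmmmmkkkkkkkkkkkkkkkkkkkkkkkzzzzzzzzzzzzzzzzzzzzzzzz

Term n consists of n+1 m's, followed by 3n+2 k's, followed by 3n+3 z's, where the shown terms are n = 2, 3, 4, 5.
At n = 7 the blocks have lengths 8, 23, 24.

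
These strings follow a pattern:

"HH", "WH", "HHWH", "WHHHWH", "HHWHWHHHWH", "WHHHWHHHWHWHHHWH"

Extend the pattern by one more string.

From term 3 onward, concatenate the second-to-last term with the last: HH·WH = HHWH, WH·HHWH = WHHHWH, …
Continuing: HHWHWHHHWH · WHHHWHHHWHWHHHWH gives term 7.

HHWHWHHHWHWHHHWHHHWHWHHHWH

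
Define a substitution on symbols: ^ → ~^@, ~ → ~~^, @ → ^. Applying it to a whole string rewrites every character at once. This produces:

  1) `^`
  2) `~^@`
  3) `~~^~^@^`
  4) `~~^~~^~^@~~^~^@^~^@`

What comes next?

φ(~~^~~^~^@~~^~^@^~^@) expands symbol-by-symbol to ~~^ ~~^ ~^@ ~~^ ~~^ ~^@ ~~^ ~^@ ^ ~~^ ~~^ ~^@ ~~^ ~^@ ^ ~^@ ~~^ ~^@ ^; joining the 19 pieces gives the next term.

~~^~~^~^@~~^~~^~^@~~^~^@^~~^~~^~^@~~^~^@^~^@~~^~^@^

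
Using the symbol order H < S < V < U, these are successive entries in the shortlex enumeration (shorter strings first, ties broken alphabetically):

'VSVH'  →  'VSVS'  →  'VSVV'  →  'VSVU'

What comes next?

Find the rightmost character of VSVU below U, bump it to the next letter, and reset everything to its right to H.

VSUH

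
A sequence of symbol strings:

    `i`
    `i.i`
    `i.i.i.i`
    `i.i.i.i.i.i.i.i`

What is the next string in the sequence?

i.i.i.i.i.i.i.i.i.i.i.i.i.i.i.i

Each string is two copies of the previous one joined by '.'.
So the next term is two copies of i.i.i.i.i.i.i.i with '.' between the halves.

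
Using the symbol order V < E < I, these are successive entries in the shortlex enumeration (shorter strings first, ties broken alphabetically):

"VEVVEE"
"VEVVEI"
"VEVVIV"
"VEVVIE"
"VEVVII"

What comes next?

Find the rightmost character of VEVVII below I, bump it to the next letter, and reset everything to its right to V.

VEVEVV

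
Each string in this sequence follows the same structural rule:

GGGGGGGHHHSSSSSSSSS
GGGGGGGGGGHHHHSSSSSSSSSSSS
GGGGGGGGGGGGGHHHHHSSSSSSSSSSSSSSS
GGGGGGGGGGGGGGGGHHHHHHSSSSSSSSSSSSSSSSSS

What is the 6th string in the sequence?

GGGGGGGGGGGGGGGGGGGGGGHHHHHHHHSSSSSSSSSSSSSSSSSSSSSSSS

Each string has the form G^{3n-2} H^{n} S^{3n}, where the shown terms are n = 3, 4, 5, 6.
For term 6, n = 8, so the run lengths are 22, 8, 24.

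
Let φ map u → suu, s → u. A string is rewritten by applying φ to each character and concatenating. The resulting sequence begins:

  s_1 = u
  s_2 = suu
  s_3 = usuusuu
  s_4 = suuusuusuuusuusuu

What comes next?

usuusuusuuusuusuuusuusuusuuusuusuuusuusuu

Replace each of the 17 characters of suuusuusuuusuusuu in place — u suu suu suu u suu suu u suu suu suu u suu suu u suu suu — and concatenate.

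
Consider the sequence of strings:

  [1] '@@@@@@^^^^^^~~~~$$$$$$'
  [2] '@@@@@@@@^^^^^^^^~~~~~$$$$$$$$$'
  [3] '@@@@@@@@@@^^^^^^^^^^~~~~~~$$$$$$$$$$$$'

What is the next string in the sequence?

The n-th term is 2n+2 @'s then 2n+2 ^'s then n+2 ~'s then 3n $'s, where the shown terms are n = 2, 3, 4.
For the next term, n = 5, so the run lengths are 12, 12, 7, 15.

@@@@@@@@@@@@^^^^^^^^^^^^~~~~~~~$$$$$$$$$$$$$$$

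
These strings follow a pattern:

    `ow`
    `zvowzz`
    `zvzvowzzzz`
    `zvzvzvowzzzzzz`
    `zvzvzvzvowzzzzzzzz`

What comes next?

zvzvzvzvzvowzzzzzzzzzz

Every step adds zv to the front and zz to the end of the previous string.
One more step from zvzvzvzvowzzzzzzzz gives the answer.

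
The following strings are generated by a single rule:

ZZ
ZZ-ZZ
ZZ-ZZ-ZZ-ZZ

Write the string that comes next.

Each string is two copies of the previous one joined by '-'.
Doubling ZZ-ZZ-ZZ-ZZ with '-' between the halves:

ZZ-ZZ-ZZ-ZZ-ZZ-ZZ-ZZ-ZZ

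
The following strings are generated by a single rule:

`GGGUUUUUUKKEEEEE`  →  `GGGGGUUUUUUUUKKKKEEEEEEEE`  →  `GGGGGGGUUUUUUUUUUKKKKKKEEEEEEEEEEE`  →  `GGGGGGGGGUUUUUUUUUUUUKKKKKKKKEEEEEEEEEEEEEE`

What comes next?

The n-th term is 2n-1 G's then 2n+2 U's then 2n-2 K's then 3n-1 E's, where the shown terms are n = 2, 3, 4, 5.
Setting n = 6 gives 11, 14, 10, 17 characters in each block.

GGGGGGGGGGGUUUUUUUUUUUUUUKKKKKKKKKKEEEEEEEEEEEEEEEEE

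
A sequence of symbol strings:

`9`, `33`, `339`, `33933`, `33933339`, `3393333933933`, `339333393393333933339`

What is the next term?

This is a Fibonacci-style word recurrence s(k) = s(k−1)·s(k−2): e.g. 33·9 = 339.
Continuing: 339333393393333933339 · 3393333933933 gives term 8.

3393333933933339333393393333933933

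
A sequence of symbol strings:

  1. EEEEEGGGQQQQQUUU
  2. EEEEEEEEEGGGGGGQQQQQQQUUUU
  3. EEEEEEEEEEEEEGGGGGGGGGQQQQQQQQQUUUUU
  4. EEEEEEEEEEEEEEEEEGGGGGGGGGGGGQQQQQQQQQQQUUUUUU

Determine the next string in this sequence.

EEEEEEEEEEEEEEEEEEEEEGGGGGGGGGGGGGGGQQQQQQQQQQQQQUUUUUUU

Each string has the form E^{4n+1} G^{3n} Q^{2n+3} U^{n+2} (n = 1, 2, …).
At n = 5 the blocks have lengths 21, 15, 13, 7.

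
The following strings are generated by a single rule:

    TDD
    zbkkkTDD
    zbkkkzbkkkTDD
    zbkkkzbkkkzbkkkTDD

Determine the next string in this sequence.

zbkkkzbkkkzbkkkzbkkkTDD

Every step adds zbkkk at the front: s(k+1) = zbkkk·s(k).
So the next term is zbkkk·zbkkkzbkkkzbkkkTDD.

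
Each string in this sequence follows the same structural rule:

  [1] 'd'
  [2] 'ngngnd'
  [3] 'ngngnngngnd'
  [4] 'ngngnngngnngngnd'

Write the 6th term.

The strings grow by a fixed prefix ngngn each time.
From ngngnngngnngngnd, 2 further steps: ngngnngngnngngnd → ngngnngngnngngnngngnd → (answer).

ngngnngngnngngnngngnngngnd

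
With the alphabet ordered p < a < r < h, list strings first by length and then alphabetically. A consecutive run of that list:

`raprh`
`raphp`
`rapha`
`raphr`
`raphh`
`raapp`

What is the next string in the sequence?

Find the rightmost character of raapp below h, bump it to the next letter, and reset everything to its right to p.

raapa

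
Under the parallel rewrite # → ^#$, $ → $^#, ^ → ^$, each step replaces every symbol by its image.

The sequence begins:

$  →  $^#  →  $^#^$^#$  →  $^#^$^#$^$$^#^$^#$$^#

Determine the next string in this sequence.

$^#^$^#$^$$^#^$^#$$^#^$$^#$^#^$^#$^$$^#^$^#$$^#$^#^$^#$

Replace each of the 21 characters of $^#^$^#$^$$^#^$^#$$^# in place — $^# ^$ ^#$ ^$ $^# ^$ ^#$ $^# ^$ $^# $^# ^$ ^#$ ^$ $^# ^$ ^#$ $^# $^# ^$ ^#$ — and concatenate.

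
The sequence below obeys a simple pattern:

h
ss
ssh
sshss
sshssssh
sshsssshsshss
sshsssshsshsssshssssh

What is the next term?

sshsssshsshsssshsssshsshsssshsshss

From term 3 onward, concatenate the last term with the second-to-last: ss·h = ssh, ssh·ss = sshss, …
The next term joins sshsssshsshsssshssssh and sshsssshsshss.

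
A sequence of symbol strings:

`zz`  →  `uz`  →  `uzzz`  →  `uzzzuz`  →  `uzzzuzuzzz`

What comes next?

uzzzuzuzzzuzzzuz

From term 3 onward, concatenate the last term with the second-to-last: uz·zz = uzzz, uzzz·uz = uzzzuz, …
The next term joins uzzzuzuzzz and uzzzuz.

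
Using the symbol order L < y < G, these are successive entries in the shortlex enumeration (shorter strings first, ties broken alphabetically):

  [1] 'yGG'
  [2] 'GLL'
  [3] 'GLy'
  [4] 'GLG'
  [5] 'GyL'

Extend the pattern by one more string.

Gyy

Find the rightmost character of GyL below G, bump it to the next letter, and reset everything to its right to L.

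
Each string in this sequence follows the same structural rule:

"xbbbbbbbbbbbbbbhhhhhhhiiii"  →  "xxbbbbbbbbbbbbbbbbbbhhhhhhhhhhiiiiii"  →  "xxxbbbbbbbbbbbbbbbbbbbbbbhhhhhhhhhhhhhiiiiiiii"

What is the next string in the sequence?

xxxxbbbbbbbbbbbbbbbbbbbbbbbbbbhhhhhhhhhhhhhhhhiiiiiiiiii

Term n consists of n-2 x's, followed by 4n+2 b's, followed by 3n-2 h's, followed by 2n-2 i's, where the shown terms are n = 3, 4, 5.
Setting n = 6 gives 4, 26, 16, 10 characters in each block.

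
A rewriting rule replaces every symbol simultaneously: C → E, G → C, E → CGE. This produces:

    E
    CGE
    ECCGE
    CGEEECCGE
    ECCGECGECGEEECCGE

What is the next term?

Replace each of the 17 characters of ECCGECGECGEEECCGE in place — CGE E E C CGE E C CGE E C CGE CGE CGE E E C CGE — and concatenate.

CGEEECCGEECCGEECCGECGECGEEECCGE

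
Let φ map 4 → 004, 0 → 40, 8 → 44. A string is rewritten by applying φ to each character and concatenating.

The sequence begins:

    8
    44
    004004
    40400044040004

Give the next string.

Rewriting the 14 symbols of 40400044040004 one by one yields 004 40 004 40 40 40 004 004 40 004 40 40 40 004; concatenated:

0044000440404000400440004404040004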